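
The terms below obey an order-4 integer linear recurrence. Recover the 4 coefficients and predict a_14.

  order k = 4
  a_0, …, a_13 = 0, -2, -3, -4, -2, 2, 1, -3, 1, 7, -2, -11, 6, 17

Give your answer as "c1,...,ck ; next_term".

  a_4 = 1·-4 + -2·-3 + 2·-2 + -1·0 = -2
  a_5 = 1·-2 + -2·-4 + 2·-3 + -1·-2 = 2
  a_6 = 1·2 + -2·-2 + 2·-4 + -1·-3 = 1
  a_7 = 1·1 + -2·2 + 2·-2 + -1·-4 = -3
  a_8 = 1·-3 + -2·1 + 2·2 + -1·-2 = 1
  a_9 = 1·1 + -2·-3 + 2·1 + -1·2 = 7
  a_10 = 1·7 + -2·1 + 2·-3 + -1·1 = -2
  a_11 = 1·-2 + -2·7 + 2·1 + -1·-3 = -11
  a_12 = 1·-11 + -2·-2 + 2·7 + -1·1 = 6
  a_13 = 1·6 + -2·-11 + 2·-2 + -1·7 = 17
  a_14 = 1·17 + -2·6 + 2·-11 + -1·-2 = -15

1,-2,2,-1 ; -15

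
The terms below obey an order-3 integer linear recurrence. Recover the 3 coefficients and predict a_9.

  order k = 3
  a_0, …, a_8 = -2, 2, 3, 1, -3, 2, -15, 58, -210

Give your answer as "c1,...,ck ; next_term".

  a_3 = -3·3 + 2·2 + -3·-2 = 1
  a_4 = -3·1 + 2·3 + -3·2 = -3
  a_5 = -3·-3 + 2·1 + -3·3 = 2
  a_6 = -3·2 + 2·-3 + -3·1 = -15
  a_7 = -3·-15 + 2·2 + -3·-3 = 58
  a_8 = -3·58 + 2·-15 + -3·2 = -210
  a_9 = -3·-210 + 2·58 + -3·-15 = 791

-3,2,-3 ; 791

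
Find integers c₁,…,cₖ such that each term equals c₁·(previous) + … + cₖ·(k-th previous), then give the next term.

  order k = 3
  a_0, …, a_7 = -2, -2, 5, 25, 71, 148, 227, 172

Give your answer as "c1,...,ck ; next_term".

  a_3 = 3·5 + -2·-2 + -3·-2 = 25
  a_4 = 3·25 + -2·5 + -3·-2 = 71
  a_5 = 3·71 + -2·25 + -3·5 = 148
  a_6 = 3·148 + -2·71 + -3·25 = 227
  a_7 = 3·227 + -2·148 + -3·71 = 172
  a_8 = 3·172 + -2·227 + -3·148 = -382

3,-2,-3 ; -382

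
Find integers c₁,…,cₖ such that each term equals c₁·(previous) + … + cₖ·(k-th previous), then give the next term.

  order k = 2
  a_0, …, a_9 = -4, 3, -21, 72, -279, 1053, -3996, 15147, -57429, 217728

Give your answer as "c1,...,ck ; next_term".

-3,3 ; -825471

  a_2 = -3·3 + 3·-4 = -21
  a_3 = -3·-21 + 3·3 = 72
  a_4 = -3·72 + 3·-21 = -279
  a_5 = -3·-279 + 3·72 = 1053
  a_6 = -3·1053 + 3·-279 = -3996
  a_7 = -3·-3996 + 3·1053 = 15147
  a_8 = -3·15147 + 3·-3996 = -57429
  a_9 = -3·-57429 + 3·15147 = 217728
  a_10 = -3·217728 + 3·-57429 = -825471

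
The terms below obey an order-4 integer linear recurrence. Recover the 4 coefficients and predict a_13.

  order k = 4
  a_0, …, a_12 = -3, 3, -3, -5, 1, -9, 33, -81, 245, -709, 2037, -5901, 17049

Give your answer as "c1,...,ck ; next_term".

  a_4 = -2·-5 + 2·-3 + -2·3 + -1·-3 = 1
  a_5 = -2·1 + 2·-5 + -2·-3 + -1·3 = -9
  a_6 = -2·-9 + 2·1 + -2·-5 + -1·-3 = 33
  a_7 = -2·33 + 2·-9 + -2·1 + -1·-5 = -81
  a_8 = -2·-81 + 2·33 + -2·-9 + -1·1 = 245
  a_9 = -2·245 + 2·-81 + -2·33 + -1·-9 = -709
  a_10 = -2·-709 + 2·245 + -2·-81 + -1·33 = 2037
  a_11 = -2·2037 + 2·-709 + -2·245 + -1·-81 = -5901
  a_12 = -2·-5901 + 2·2037 + -2·-709 + -1·245 = 17049
  a_13 = -2·17049 + 2·-5901 + -2·2037 + -1·-709 = -49265

-2,2,-2,-1 ; -49265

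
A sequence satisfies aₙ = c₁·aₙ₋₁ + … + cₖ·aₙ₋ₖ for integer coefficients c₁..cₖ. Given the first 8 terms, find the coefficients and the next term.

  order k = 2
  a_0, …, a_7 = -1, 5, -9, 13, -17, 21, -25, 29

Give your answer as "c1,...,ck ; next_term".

  a_2 = -2·5 + -1·-1 = -9
  a_3 = -2·-9 + -1·5 = 13
  a_4 = -2·13 + -1·-9 = -17
  a_5 = -2·-17 + -1·13 = 21
  a_6 = -2·21 + -1·-17 = -25
  a_7 = -2·-25 + -1·21 = 29
  a_8 = -2·29 + -1·-25 = -33

-2,-1 ; -33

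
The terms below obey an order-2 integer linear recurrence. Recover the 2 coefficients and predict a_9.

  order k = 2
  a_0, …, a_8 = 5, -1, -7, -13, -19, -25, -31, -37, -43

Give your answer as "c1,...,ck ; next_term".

2,-1 ; -49

  a_2 = 2·-1 + -1·5 = -7
  a_3 = 2·-7 + -1·-1 = -13
  a_4 = 2·-13 + -1·-7 = -19
  a_5 = 2·-19 + -1·-13 = -25
  a_6 = 2·-25 + -1·-19 = -31
  a_7 = 2·-31 + -1·-25 = -37
  a_8 = 2·-37 + -1·-31 = -43
  a_9 = 2·-43 + -1·-37 = -49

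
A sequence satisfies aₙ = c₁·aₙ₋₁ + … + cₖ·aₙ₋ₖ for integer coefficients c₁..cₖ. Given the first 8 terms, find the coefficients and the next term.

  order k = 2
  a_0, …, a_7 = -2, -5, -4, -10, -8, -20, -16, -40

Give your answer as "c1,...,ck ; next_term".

  a_2 = 0·-5 + 2·-2 = -4
  a_3 = 0·-4 + 2·-5 = -10
  a_4 = 0·-10 + 2·-4 = -8
  a_5 = 0·-8 + 2·-10 = -20
  a_6 = 0·-20 + 2·-8 = -16
  a_7 = 0·-16 + 2·-20 = -40
  a_8 = 0·-40 + 2·-16 = -32

0,2 ; -32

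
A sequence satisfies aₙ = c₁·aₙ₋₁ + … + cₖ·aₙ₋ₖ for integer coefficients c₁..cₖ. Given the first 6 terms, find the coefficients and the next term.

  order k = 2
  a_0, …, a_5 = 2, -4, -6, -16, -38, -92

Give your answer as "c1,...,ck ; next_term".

2,1 ; -222

  a_2 = 2·-4 + 1·2 = -6
  a_3 = 2·-6 + 1·-4 = -16
  a_4 = 2·-16 + 1·-6 = -38
  a_5 = 2·-38 + 1·-16 = -92
  a_6 = 2·-92 + 1·-38 = -222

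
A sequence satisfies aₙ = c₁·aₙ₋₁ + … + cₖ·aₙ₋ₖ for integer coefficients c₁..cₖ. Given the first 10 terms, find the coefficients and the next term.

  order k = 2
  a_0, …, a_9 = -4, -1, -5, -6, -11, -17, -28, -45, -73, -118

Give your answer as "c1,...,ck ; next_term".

  a_2 = 1·-1 + 1·-4 = -5
  a_3 = 1·-5 + 1·-1 = -6
  a_4 = 1·-6 + 1·-5 = -11
  a_5 = 1·-11 + 1·-6 = -17
  a_6 = 1·-17 + 1·-11 = -28
  a_7 = 1·-28 + 1·-17 = -45
  a_8 = 1·-45 + 1·-28 = -73
  a_9 = 1·-73 + 1·-45 = -118
  a_10 = 1·-118 + 1·-73 = -191

1,1 ; -191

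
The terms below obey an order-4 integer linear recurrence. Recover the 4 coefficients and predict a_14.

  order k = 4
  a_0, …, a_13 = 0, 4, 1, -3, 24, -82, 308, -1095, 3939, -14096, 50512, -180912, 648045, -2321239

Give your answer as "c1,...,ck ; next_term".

-3,3,3,-1 ; 8314604

  a_4 = -3·-3 + 3·1 + 3·4 + -1·0 = 24
  a_5 = -3·24 + 3·-3 + 3·1 + -1·4 = -82
  a_6 = -3·-82 + 3·24 + 3·-3 + -1·1 = 308
  a_7 = -3·308 + 3·-82 + 3·24 + -1·-3 = -1095
  a_8 = -3·-1095 + 3·308 + 3·-82 + -1·24 = 3939
  a_9 = -3·3939 + 3·-1095 + 3·308 + -1·-82 = -14096
  a_10 = -3·-14096 + 3·3939 + 3·-1095 + -1·308 = 50512
  a_11 = -3·50512 + 3·-14096 + 3·3939 + -1·-1095 = -180912
  a_12 = -3·-180912 + 3·50512 + 3·-14096 + -1·3939 = 648045
  a_13 = -3·648045 + 3·-180912 + 3·50512 + -1·-14096 = -2321239
  a_14 = -3·-2321239 + 3·648045 + 3·-180912 + -1·50512 = 8314604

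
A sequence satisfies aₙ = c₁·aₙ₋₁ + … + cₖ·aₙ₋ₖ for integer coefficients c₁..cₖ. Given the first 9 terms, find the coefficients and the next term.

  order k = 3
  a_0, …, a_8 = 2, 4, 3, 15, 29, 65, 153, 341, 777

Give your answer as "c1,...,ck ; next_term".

  a_3 = 1·3 + 2·4 + 2·2 = 15
  a_4 = 1·15 + 2·3 + 2·4 = 29
  a_5 = 1·29 + 2·15 + 2·3 = 65
  a_6 = 1·65 + 2·29 + 2·15 = 153
  a_7 = 1·153 + 2·65 + 2·29 = 341
  a_8 = 1·341 + 2·153 + 2·65 = 777
  a_9 = 1·777 + 2·341 + 2·153 = 1765

1,2,2 ; 1765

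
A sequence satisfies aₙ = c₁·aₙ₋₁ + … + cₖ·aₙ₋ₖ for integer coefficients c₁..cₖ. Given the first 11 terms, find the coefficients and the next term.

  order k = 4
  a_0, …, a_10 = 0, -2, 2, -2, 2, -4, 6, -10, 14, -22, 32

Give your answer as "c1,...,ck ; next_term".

-1,1,1,1 ; -50

  a_4 = -1·-2 + 1·2 + 1·-2 + 1·0 = 2
  a_5 = -1·2 + 1·-2 + 1·2 + 1·-2 = -4
  a_6 = -1·-4 + 1·2 + 1·-2 + 1·2 = 6
  a_7 = -1·6 + 1·-4 + 1·2 + 1·-2 = -10
  a_8 = -1·-10 + 1·6 + 1·-4 + 1·2 = 14
  a_9 = -1·14 + 1·-10 + 1·6 + 1·-4 = -22
  a_10 = -1·-22 + 1·14 + 1·-10 + 1·6 = 32
  a_11 = -1·32 + 1·-22 + 1·14 + 1·-10 = -50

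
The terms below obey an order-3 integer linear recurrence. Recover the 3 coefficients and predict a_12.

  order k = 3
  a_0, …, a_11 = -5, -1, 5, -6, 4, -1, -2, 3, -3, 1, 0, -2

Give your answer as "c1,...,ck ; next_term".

  a_3 = 0·5 + 1·-1 + 1·-5 = -6
  a_4 = 0·-6 + 1·5 + 1·-1 = 4
  a_5 = 0·4 + 1·-6 + 1·5 = -1
  a_6 = 0·-1 + 1·4 + 1·-6 = -2
  a_7 = 0·-2 + 1·-1 + 1·4 = 3
  a_8 = 0·3 + 1·-2 + 1·-1 = -3
  a_9 = 0·-3 + 1·3 + 1·-2 = 1
  a_10 = 0·1 + 1·-3 + 1·3 = 0
  a_11 = 0·0 + 1·1 + 1·-3 = -2
  a_12 = 0·-2 + 1·0 + 1·1 = 1

0,1,1 ; 1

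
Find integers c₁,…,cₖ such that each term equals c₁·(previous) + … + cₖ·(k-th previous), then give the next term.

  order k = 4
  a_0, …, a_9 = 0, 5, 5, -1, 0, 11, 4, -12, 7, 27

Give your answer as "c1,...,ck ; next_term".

0,-1,1,1 ; -15

  a_4 = 0·-1 + -1·5 + 1·5 + 1·0 = 0
  a_5 = 0·0 + -1·-1 + 1·5 + 1·5 = 11
  a_6 = 0·11 + -1·0 + 1·-1 + 1·5 = 4
  a_7 = 0·4 + -1·11 + 1·0 + 1·-1 = -12
  a_8 = 0·-12 + -1·4 + 1·11 + 1·0 = 7
  a_9 = 0·7 + -1·-12 + 1·4 + 1·11 = 27
  a_10 = 0·27 + -1·7 + 1·-12 + 1·4 = -15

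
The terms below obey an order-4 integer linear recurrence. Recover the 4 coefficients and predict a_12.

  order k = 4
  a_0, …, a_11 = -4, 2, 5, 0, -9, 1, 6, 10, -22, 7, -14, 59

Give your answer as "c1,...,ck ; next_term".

0,1,-1,3 ; -87

  a_4 = 0·0 + 1·5 + -1·2 + 3·-4 = -9
  a_5 = 0·-9 + 1·0 + -1·5 + 3·2 = 1
  a_6 = 0·1 + 1·-9 + -1·0 + 3·5 = 6
  a_7 = 0·6 + 1·1 + -1·-9 + 3·0 = 10
  a_8 = 0·10 + 1·6 + -1·1 + 3·-9 = -22
  a_9 = 0·-22 + 1·10 + -1·6 + 3·1 = 7
  a_10 = 0·7 + 1·-22 + -1·10 + 3·6 = -14
  a_11 = 0·-14 + 1·7 + -1·-22 + 3·10 = 59
  a_12 = 0·59 + 1·-14 + -1·7 + 3·-22 = -87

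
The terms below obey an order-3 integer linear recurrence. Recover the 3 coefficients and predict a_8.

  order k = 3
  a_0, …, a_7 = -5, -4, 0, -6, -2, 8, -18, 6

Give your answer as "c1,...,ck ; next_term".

  a_3 = -1·0 + -1·-4 + 2·-5 = -6
  a_4 = -1·-6 + -1·0 + 2·-4 = -2
  a_5 = -1·-2 + -1·-6 + 2·0 = 8
  a_6 = -1·8 + -1·-2 + 2·-6 = -18
  a_7 = -1·-18 + -1·8 + 2·-2 = 6
  a_8 = -1·6 + -1·-18 + 2·8 = 28

-1,-1,2 ; 28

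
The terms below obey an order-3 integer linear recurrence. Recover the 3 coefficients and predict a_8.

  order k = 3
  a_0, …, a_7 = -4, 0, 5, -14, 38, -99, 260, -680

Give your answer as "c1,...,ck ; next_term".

  a_3 = -2·5 + 2·0 + 1·-4 = -14
  a_4 = -2·-14 + 2·5 + 1·0 = 38
  a_5 = -2·38 + 2·-14 + 1·5 = -99
  a_6 = -2·-99 + 2·38 + 1·-14 = 260
  a_7 = -2·260 + 2·-99 + 1·38 = -680
  a_8 = -2·-680 + 2·260 + 1·-99 = 1781

-2,2,1 ; 1781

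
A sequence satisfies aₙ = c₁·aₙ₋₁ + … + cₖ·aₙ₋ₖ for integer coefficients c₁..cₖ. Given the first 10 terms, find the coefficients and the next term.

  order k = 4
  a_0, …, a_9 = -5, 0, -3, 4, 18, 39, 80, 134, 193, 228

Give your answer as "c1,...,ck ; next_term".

2,0,-1,-2 ; 162

  a_4 = 2·4 + 0·-3 + -1·0 + -2·-5 = 18
  a_5 = 2·18 + 0·4 + -1·-3 + -2·0 = 39
  a_6 = 2·39 + 0·18 + -1·4 + -2·-3 = 80
  a_7 = 2·80 + 0·39 + -1·18 + -2·4 = 134
  a_8 = 2·134 + 0·80 + -1·39 + -2·18 = 193
  a_9 = 2·193 + 0·134 + -1·80 + -2·39 = 228
  a_10 = 2·228 + 0·193 + -1·134 + -2·80 = 162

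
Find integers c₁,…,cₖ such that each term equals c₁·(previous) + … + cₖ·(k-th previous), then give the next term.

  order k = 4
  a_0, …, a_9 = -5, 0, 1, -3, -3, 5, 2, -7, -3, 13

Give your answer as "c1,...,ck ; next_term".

  a_4 = -1·-3 + -1·1 + -1·0 + 1·-5 = -3
  a_5 = -1·-3 + -1·-3 + -1·1 + 1·0 = 5
  a_6 = -1·5 + -1·-3 + -1·-3 + 1·1 = 2
  a_7 = -1·2 + -1·5 + -1·-3 + 1·-3 = -7
  a_8 = -1·-7 + -1·2 + -1·5 + 1·-3 = -3
  a_9 = -1·-3 + -1·-7 + -1·2 + 1·5 = 13
  a_10 = -1·13 + -1·-3 + -1·-7 + 1·2 = -1

-1,-1,-1,1 ; -1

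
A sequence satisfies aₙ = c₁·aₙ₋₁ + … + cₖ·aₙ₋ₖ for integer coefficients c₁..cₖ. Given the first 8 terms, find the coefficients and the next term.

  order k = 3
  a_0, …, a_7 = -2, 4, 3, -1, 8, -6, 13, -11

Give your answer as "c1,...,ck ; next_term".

-1,1,1 ; 18

  a_3 = -1·3 + 1·4 + 1·-2 = -1
  a_4 = -1·-1 + 1·3 + 1·4 = 8
  a_5 = -1·8 + 1·-1 + 1·3 = -6
  a_6 = -1·-6 + 1·8 + 1·-1 = 13
  a_7 = -1·13 + 1·-6 + 1·8 = -11
  a_8 = -1·-11 + 1·13 + 1·-6 = 18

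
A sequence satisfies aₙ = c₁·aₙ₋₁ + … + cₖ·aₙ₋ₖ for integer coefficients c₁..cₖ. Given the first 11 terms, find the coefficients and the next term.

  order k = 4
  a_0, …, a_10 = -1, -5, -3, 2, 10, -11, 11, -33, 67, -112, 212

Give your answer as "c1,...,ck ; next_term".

  a_4 = -2·2 + -1·-3 + -2·-5 + -1·-1 = 10
  a_5 = -2·10 + -1·2 + -2·-3 + -1·-5 = -11
  a_6 = -2·-11 + -1·10 + -2·2 + -1·-3 = 11
  a_7 = -2·11 + -1·-11 + -2·10 + -1·2 = -33
  a_8 = -2·-33 + -1·11 + -2·-11 + -1·10 = 67
  a_9 = -2·67 + -1·-33 + -2·11 + -1·-11 = -112
  a_10 = -2·-112 + -1·67 + -2·-33 + -1·11 = 212
  a_11 = -2·212 + -1·-112 + -2·67 + -1·-33 = -413

-2,-1,-2,-1 ; -413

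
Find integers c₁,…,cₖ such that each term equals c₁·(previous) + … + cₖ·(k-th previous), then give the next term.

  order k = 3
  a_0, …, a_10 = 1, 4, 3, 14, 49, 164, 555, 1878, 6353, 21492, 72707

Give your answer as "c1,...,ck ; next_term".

  a_3 = 3·3 + 1·4 + 1·1 = 14
  a_4 = 3·14 + 1·3 + 1·4 = 49
  a_5 = 3·49 + 1·14 + 1·3 = 164
  a_6 = 3·164 + 1·49 + 1·14 = 555
  a_7 = 3·555 + 1·164 + 1·49 = 1878
  a_8 = 3·1878 + 1·555 + 1·164 = 6353
  a_9 = 3·6353 + 1·1878 + 1·555 = 21492
  a_10 = 3·21492 + 1·6353 + 1·1878 = 72707
  a_11 = 3·72707 + 1·21492 + 1·6353 = 245966

3,1,1 ; 245966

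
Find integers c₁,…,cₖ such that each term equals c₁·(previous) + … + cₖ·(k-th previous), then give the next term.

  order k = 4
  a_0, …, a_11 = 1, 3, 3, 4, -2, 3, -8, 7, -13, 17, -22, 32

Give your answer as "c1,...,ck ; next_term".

-1,1,0,-1 ; -41

  a_4 = -1·4 + 1·3 + 0·3 + -1·1 = -2
  a_5 = -1·-2 + 1·4 + 0·3 + -1·3 = 3
  a_6 = -1·3 + 1·-2 + 0·4 + -1·3 = -8
  a_7 = -1·-8 + 1·3 + 0·-2 + -1·4 = 7
  a_8 = -1·7 + 1·-8 + 0·3 + -1·-2 = -13
  a_9 = -1·-13 + 1·7 + 0·-8 + -1·3 = 17
  a_10 = -1·17 + 1·-13 + 0·7 + -1·-8 = -22
  a_11 = -1·-22 + 1·17 + 0·-13 + -1·7 = 32
  a_12 = -1·32 + 1·-22 + 0·17 + -1·-13 = -41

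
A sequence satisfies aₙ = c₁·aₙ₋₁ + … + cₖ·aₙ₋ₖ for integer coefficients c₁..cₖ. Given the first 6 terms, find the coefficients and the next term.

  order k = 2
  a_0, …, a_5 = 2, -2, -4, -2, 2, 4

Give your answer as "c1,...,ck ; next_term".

1,-1 ; 2

  a_2 = 1·-2 + -1·2 = -4
  a_3 = 1·-4 + -1·-2 = -2
  a_4 = 1·-2 + -1·-4 = 2
  a_5 = 1·2 + -1·-2 = 4
  a_6 = 1·4 + -1·2 = 2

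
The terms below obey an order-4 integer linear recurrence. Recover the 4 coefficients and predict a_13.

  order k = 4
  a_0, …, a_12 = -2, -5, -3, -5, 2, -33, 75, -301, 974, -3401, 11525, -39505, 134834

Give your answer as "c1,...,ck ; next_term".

-2,4,-2,3 ; -460941

  a_4 = -2·-5 + 4·-3 + -2·-5 + 3·-2 = 2
  a_5 = -2·2 + 4·-5 + -2·-3 + 3·-5 = -33
  a_6 = -2·-33 + 4·2 + -2·-5 + 3·-3 = 75
  a_7 = -2·75 + 4·-33 + -2·2 + 3·-5 = -301
  a_8 = -2·-301 + 4·75 + -2·-33 + 3·2 = 974
  a_9 = -2·974 + 4·-301 + -2·75 + 3·-33 = -3401
  a_10 = -2·-3401 + 4·974 + -2·-301 + 3·75 = 11525
  a_11 = -2·11525 + 4·-3401 + -2·974 + 3·-301 = -39505
  a_12 = -2·-39505 + 4·11525 + -2·-3401 + 3·974 = 134834
  a_13 = -2·134834 + 4·-39505 + -2·11525 + 3·-3401 = -460941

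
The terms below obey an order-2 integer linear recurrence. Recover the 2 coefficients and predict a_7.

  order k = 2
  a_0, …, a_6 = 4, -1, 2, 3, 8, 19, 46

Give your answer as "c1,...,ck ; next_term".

  a_2 = 2·-1 + 1·4 = 2
  a_3 = 2·2 + 1·-1 = 3
  a_4 = 2·3 + 1·2 = 8
  a_5 = 2·8 + 1·3 = 19
  a_6 = 2·19 + 1·8 = 46
  a_7 = 2·46 + 1·19 = 111

2,1 ; 111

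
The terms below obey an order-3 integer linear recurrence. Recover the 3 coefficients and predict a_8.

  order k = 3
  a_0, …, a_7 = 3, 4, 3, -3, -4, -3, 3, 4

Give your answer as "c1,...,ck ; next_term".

0,0,-1 ; 3

  a_3 = 0·3 + 0·4 + -1·3 = -3
  a_4 = 0·-3 + 0·3 + -1·4 = -4
  a_5 = 0·-4 + 0·-3 + -1·3 = -3
  a_6 = 0·-3 + 0·-4 + -1·-3 = 3
  a_7 = 0·3 + 0·-3 + -1·-4 = 4
  a_8 = 0·4 + 0·3 + -1·-3 = 3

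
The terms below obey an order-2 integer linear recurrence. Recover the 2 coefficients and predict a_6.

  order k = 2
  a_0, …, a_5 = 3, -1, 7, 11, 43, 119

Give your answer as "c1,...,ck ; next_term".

2,3 ; 367

  a_2 = 2·-1 + 3·3 = 7
  a_3 = 2·7 + 3·-1 = 11
  a_4 = 2·11 + 3·7 = 43
  a_5 = 2·43 + 3·11 = 119
  a_6 = 2·119 + 3·43 = 367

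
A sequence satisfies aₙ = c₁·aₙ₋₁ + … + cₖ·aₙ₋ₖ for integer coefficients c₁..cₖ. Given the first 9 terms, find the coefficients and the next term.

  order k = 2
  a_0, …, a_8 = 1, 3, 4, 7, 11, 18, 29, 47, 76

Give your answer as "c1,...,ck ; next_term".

  a_2 = 1·3 + 1·1 = 4
  a_3 = 1·4 + 1·3 = 7
  a_4 = 1·7 + 1·4 = 11
  a_5 = 1·11 + 1·7 = 18
  a_6 = 1·18 + 1·11 = 29
  a_7 = 1·29 + 1·18 = 47
  a_8 = 1·47 + 1·29 = 76
  a_9 = 1·76 + 1·47 = 123

1,1 ; 123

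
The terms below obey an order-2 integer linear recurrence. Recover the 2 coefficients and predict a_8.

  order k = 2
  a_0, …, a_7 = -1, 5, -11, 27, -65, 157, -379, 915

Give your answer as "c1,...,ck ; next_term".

-2,1 ; -2209

  a_2 = -2·5 + 1·-1 = -11
  a_3 = -2·-11 + 1·5 = 27
  a_4 = -2·27 + 1·-11 = -65
  a_5 = -2·-65 + 1·27 = 157
  a_6 = -2·157 + 1·-65 = -379
  a_7 = -2·-379 + 1·157 = 915
  a_8 = -2·915 + 1·-379 = -2209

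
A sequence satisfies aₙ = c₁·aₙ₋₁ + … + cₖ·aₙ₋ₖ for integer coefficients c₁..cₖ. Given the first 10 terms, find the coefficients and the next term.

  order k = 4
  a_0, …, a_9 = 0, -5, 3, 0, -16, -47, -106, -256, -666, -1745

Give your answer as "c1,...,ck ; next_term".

  a_4 = 3·0 + -2·3 + 2·-5 + 1·0 = -16
  a_5 = 3·-16 + -2·0 + 2·3 + 1·-5 = -47
  a_6 = 3·-47 + -2·-16 + 2·0 + 1·3 = -106
  a_7 = 3·-106 + -2·-47 + 2·-16 + 1·0 = -256
  a_8 = 3·-256 + -2·-106 + 2·-47 + 1·-16 = -666
  a_9 = 3·-666 + -2·-256 + 2·-106 + 1·-47 = -1745
  a_10 = 3·-1745 + -2·-666 + 2·-256 + 1·-106 = -4521

3,-2,2,1 ; -4521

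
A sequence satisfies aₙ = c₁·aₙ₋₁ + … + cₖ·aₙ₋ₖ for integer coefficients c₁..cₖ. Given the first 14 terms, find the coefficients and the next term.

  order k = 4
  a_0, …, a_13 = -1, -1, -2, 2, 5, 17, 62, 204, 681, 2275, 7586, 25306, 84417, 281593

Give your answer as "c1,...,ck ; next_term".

  a_4 = 3·2 + 1·-2 + 1·-1 + -2·-1 = 5
  a_5 = 3·5 + 1·2 + 1·-2 + -2·-1 = 17
  a_6 = 3·17 + 1·5 + 1·2 + -2·-2 = 62
  a_7 = 3·62 + 1·17 + 1·5 + -2·2 = 204
  a_8 = 3·204 + 1·62 + 1·17 + -2·5 = 681
  a_9 = 3·681 + 1·204 + 1·62 + -2·17 = 2275
  a_10 = 3·2275 + 1·681 + 1·204 + -2·62 = 7586
  a_11 = 3·7586 + 1·2275 + 1·681 + -2·204 = 25306
  a_12 = 3·25306 + 1·7586 + 1·2275 + -2·681 = 84417
  a_13 = 3·84417 + 1·25306 + 1·7586 + -2·2275 = 281593
  a_14 = 3·281593 + 1·84417 + 1·25306 + -2·7586 = 939330

3,1,1,-2 ; 939330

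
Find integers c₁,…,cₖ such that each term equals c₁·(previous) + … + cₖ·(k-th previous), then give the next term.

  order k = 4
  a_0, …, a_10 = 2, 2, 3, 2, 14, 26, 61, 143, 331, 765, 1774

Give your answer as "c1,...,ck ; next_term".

  a_4 = 1·2 + 2·3 + 2·2 + 1·2 = 14
  a_5 = 1·14 + 2·2 + 2·3 + 1·2 = 26
  a_6 = 1·26 + 2·14 + 2·2 + 1·3 = 61
  a_7 = 1·61 + 2·26 + 2·14 + 1·2 = 143
  a_8 = 1·143 + 2·61 + 2·26 + 1·14 = 331
  a_9 = 1·331 + 2·143 + 2·61 + 1·26 = 765
  a_10 = 1·765 + 2·331 + 2·143 + 1·61 = 1774
  a_11 = 1·1774 + 2·765 + 2·331 + 1·143 = 4109

1,2,2,1 ; 4109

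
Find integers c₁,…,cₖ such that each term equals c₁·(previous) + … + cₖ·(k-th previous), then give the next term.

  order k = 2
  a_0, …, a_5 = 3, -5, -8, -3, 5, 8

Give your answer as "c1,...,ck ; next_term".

1,-1 ; 3

  a_2 = 1·-5 + -1·3 = -8
  a_3 = 1·-8 + -1·-5 = -3
  a_4 = 1·-3 + -1·-8 = 5
  a_5 = 1·5 + -1·-3 = 8
  a_6 = 1·8 + -1·5 = 3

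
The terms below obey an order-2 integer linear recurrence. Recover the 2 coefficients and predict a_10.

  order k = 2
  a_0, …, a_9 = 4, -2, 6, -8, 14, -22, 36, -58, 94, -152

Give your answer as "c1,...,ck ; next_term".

  a_2 = -1·-2 + 1·4 = 6
  a_3 = -1·6 + 1·-2 = -8
  a_4 = -1·-8 + 1·6 = 14
  a_5 = -1·14 + 1·-8 = -22
  a_6 = -1·-22 + 1·14 = 36
  a_7 = -1·36 + 1·-22 = -58
  a_8 = -1·-58 + 1·36 = 94
  a_9 = -1·94 + 1·-58 = -152
  a_10 = -1·-152 + 1·94 = 246

-1,1 ; 246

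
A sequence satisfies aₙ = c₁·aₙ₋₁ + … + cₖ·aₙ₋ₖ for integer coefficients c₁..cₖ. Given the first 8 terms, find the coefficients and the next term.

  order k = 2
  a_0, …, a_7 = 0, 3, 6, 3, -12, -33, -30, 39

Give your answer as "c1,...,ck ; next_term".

2,-3 ; 168

  a_2 = 2·3 + -3·0 = 6
  a_3 = 2·6 + -3·3 = 3
  a_4 = 2·3 + -3·6 = -12
  a_5 = 2·-12 + -3·3 = -33
  a_6 = 2·-33 + -3·-12 = -30
  a_7 = 2·-30 + -3·-33 = 39
  a_8 = 2·39 + -3·-30 = 168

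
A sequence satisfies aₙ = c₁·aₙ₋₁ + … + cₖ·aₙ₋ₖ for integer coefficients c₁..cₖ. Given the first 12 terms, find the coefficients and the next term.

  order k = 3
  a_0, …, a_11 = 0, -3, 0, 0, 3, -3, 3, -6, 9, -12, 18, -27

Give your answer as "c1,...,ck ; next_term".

-1,0,-1 ; 39

  a_3 = -1·0 + 0·-3 + -1·0 = 0
  a_4 = -1·0 + 0·0 + -1·-3 = 3
  a_5 = -1·3 + 0·0 + -1·0 = -3
  a_6 = -1·-3 + 0·3 + -1·0 = 3
  a_7 = -1·3 + 0·-3 + -1·3 = -6
  a_8 = -1·-6 + 0·3 + -1·-3 = 9
  a_9 = -1·9 + 0·-6 + -1·3 = -12
  a_10 = -1·-12 + 0·9 + -1·-6 = 18
  a_11 = -1·18 + 0·-12 + -1·9 = -27
  a_12 = -1·-27 + 0·18 + -1·-12 = 39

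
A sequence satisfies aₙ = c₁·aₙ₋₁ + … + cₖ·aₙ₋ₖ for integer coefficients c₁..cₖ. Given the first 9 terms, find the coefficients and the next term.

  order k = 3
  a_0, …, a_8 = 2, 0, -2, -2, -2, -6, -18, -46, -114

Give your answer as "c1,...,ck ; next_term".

3,-2,2 ; -286

  a_3 = 3·-2 + -2·0 + 2·2 = -2
  a_4 = 3·-2 + -2·-2 + 2·0 = -2
  a_5 = 3·-2 + -2·-2 + 2·-2 = -6
  a_6 = 3·-6 + -2·-2 + 2·-2 = -18
  a_7 = 3·-18 + -2·-6 + 2·-2 = -46
  a_8 = 3·-46 + -2·-18 + 2·-6 = -114
  a_9 = 3·-114 + -2·-46 + 2·-18 = -286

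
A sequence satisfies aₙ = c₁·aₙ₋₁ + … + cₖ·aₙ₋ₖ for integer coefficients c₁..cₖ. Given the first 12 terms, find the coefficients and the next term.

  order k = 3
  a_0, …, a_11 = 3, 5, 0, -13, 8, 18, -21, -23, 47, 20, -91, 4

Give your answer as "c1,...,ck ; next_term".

-1,-2,-1 ; 158

  a_3 = -1·0 + -2·5 + -1·3 = -13
  a_4 = -1·-13 + -2·0 + -1·5 = 8
  a_5 = -1·8 + -2·-13 + -1·0 = 18
  a_6 = -1·18 + -2·8 + -1·-13 = -21
  a_7 = -1·-21 + -2·18 + -1·8 = -23
  a_8 = -1·-23 + -2·-21 + -1·18 = 47
  a_9 = -1·47 + -2·-23 + -1·-21 = 20
  a_10 = -1·20 + -2·47 + -1·-23 = -91
  a_11 = -1·-91 + -2·20 + -1·47 = 4
  a_12 = -1·4 + -2·-91 + -1·20 = 158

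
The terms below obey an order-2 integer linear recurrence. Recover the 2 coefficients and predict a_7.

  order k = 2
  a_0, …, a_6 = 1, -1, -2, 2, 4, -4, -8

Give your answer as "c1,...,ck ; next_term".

  a_2 = 0·-1 + -2·1 = -2
  a_3 = 0·-2 + -2·-1 = 2
  a_4 = 0·2 + -2·-2 = 4
  a_5 = 0·4 + -2·2 = -4
  a_6 = 0·-4 + -2·4 = -8
  a_7 = 0·-8 + -2·-4 = 8

0,-2 ; 8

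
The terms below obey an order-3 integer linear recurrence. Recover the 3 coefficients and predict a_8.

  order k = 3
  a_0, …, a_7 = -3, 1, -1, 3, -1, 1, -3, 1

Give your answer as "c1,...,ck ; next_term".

0,0,-1 ; -1

  a_3 = 0·-1 + 0·1 + -1·-3 = 3
  a_4 = 0·3 + 0·-1 + -1·1 = -1
  a_5 = 0·-1 + 0·3 + -1·-1 = 1
  a_6 = 0·1 + 0·-1 + -1·3 = -3
  a_7 = 0·-3 + 0·1 + -1·-1 = 1
  a_8 = 0·1 + 0·-3 + -1·1 = -1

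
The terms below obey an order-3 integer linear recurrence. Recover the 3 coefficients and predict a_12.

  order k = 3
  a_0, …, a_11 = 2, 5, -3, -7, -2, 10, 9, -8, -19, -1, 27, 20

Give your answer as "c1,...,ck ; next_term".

  a_3 = 0·-3 + -1·5 + -1·2 = -7
  a_4 = 0·-7 + -1·-3 + -1·5 = -2
  a_5 = 0·-2 + -1·-7 + -1·-3 = 10
  a_6 = 0·10 + -1·-2 + -1·-7 = 9
  a_7 = 0·9 + -1·10 + -1·-2 = -8
  a_8 = 0·-8 + -1·9 + -1·10 = -19
  a_9 = 0·-19 + -1·-8 + -1·9 = -1
  a_10 = 0·-1 + -1·-19 + -1·-8 = 27
  a_11 = 0·27 + -1·-1 + -1·-19 = 20
  a_12 = 0·20 + -1·27 + -1·-1 = -26

0,-1,-1 ; -26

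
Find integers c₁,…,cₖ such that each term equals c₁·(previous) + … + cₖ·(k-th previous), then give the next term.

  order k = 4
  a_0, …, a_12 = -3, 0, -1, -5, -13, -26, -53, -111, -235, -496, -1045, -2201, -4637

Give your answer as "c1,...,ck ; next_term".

  a_4 = 2·-5 + 0·-1 + 0·0 + 1·-3 = -13
  a_5 = 2·-13 + 0·-5 + 0·-1 + 1·0 = -26
  a_6 = 2·-26 + 0·-13 + 0·-5 + 1·-1 = -53
  a_7 = 2·-53 + 0·-26 + 0·-13 + 1·-5 = -111
  a_8 = 2·-111 + 0·-53 + 0·-26 + 1·-13 = -235
  a_9 = 2·-235 + 0·-111 + 0·-53 + 1·-26 = -496
  a_10 = 2·-496 + 0·-235 + 0·-111 + 1·-53 = -1045
  a_11 = 2·-1045 + 0·-496 + 0·-235 + 1·-111 = -2201
  a_12 = 2·-2201 + 0·-1045 + 0·-496 + 1·-235 = -4637
  a_13 = 2·-4637 + 0·-2201 + 0·-1045 + 1·-496 = -9770

2,0,0,1 ; -9770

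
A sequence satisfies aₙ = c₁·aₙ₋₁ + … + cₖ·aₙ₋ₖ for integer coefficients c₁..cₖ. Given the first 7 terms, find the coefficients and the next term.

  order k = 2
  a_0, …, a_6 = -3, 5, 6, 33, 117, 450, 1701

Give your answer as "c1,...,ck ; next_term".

3,3 ; 6453

  a_2 = 3·5 + 3·-3 = 6
  a_3 = 3·6 + 3·5 = 33
  a_4 = 3·33 + 3·6 = 117
  a_5 = 3·117 + 3·33 = 450
  a_6 = 3·450 + 3·117 = 1701
  a_7 = 3·1701 + 3·450 = 6453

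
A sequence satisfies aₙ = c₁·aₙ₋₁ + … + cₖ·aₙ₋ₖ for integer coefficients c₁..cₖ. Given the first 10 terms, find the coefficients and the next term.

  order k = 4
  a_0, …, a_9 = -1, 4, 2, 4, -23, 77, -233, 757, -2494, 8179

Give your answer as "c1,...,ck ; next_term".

-3,0,-2,3 ; -26750

  a_4 = -3·4 + 0·2 + -2·4 + 3·-1 = -23
  a_5 = -3·-23 + 0·4 + -2·2 + 3·4 = 77
  a_6 = -3·77 + 0·-23 + -2·4 + 3·2 = -233
  a_7 = -3·-233 + 0·77 + -2·-23 + 3·4 = 757
  a_8 = -3·757 + 0·-233 + -2·77 + 3·-23 = -2494
  a_9 = -3·-2494 + 0·757 + -2·-233 + 3·77 = 8179
  a_10 = -3·8179 + 0·-2494 + -2·757 + 3·-233 = -26750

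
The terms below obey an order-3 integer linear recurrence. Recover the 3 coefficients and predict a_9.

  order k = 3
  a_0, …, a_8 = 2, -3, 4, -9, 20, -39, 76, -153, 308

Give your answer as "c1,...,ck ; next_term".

-2,-1,-2 ; -615

  a_3 = -2·4 + -1·-3 + -2·2 = -9
  a_4 = -2·-9 + -1·4 + -2·-3 = 20
  a_5 = -2·20 + -1·-9 + -2·4 = -39
  a_6 = -2·-39 + -1·20 + -2·-9 = 76
  a_7 = -2·76 + -1·-39 + -2·20 = -153
  a_8 = -2·-153 + -1·76 + -2·-39 = 308
  a_9 = -2·308 + -1·-153 + -2·76 = -615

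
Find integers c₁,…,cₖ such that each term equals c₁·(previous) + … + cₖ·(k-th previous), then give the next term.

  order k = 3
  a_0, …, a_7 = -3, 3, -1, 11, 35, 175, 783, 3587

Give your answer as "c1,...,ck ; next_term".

4,3,-2 ; 16347

  a_3 = 4·-1 + 3·3 + -2·-3 = 11
  a_4 = 4·11 + 3·-1 + -2·3 = 35
  a_5 = 4·35 + 3·11 + -2·-1 = 175
  a_6 = 4·175 + 3·35 + -2·11 = 783
  a_7 = 4·783 + 3·175 + -2·35 = 3587
  a_8 = 4·3587 + 3·783 + -2·175 = 16347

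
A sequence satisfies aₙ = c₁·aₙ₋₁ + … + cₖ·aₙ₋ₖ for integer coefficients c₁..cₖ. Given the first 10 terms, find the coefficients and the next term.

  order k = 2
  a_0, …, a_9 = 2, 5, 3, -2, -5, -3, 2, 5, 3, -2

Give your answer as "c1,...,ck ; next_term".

1,-1 ; -5

  a_2 = 1·5 + -1·2 = 3
  a_3 = 1·3 + -1·5 = -2
  a_4 = 1·-2 + -1·3 = -5
  a_5 = 1·-5 + -1·-2 = -3
  a_6 = 1·-3 + -1·-5 = 2
  a_7 = 1·2 + -1·-3 = 5
  a_8 = 1·5 + -1·2 = 3
  a_9 = 1·3 + -1·5 = -2
  a_10 = 1·-2 + -1·3 = -5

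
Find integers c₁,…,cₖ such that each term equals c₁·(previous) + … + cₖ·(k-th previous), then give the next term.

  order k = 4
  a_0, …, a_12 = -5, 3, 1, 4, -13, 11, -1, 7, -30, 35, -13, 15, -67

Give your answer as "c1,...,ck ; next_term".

-1,-1,-1,1 ; 100

  a_4 = -1·4 + -1·1 + -1·3 + 1·-5 = -13
  a_5 = -1·-13 + -1·4 + -1·1 + 1·3 = 11
  a_6 = -1·11 + -1·-13 + -1·4 + 1·1 = -1
  a_7 = -1·-1 + -1·11 + -1·-13 + 1·4 = 7
  a_8 = -1·7 + -1·-1 + -1·11 + 1·-13 = -30
  a_9 = -1·-30 + -1·7 + -1·-1 + 1·11 = 35
  a_10 = -1·35 + -1·-30 + -1·7 + 1·-1 = -13
  a_11 = -1·-13 + -1·35 + -1·-30 + 1·7 = 15
  a_12 = -1·15 + -1·-13 + -1·35 + 1·-30 = -67
  a_13 = -1·-67 + -1·15 + -1·-13 + 1·35 = 100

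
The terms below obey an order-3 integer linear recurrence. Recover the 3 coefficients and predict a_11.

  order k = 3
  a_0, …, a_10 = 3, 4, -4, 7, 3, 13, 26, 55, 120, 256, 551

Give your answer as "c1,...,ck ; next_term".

  a_3 = 1·-4 + 2·4 + 1·3 = 7
  a_4 = 1·7 + 2·-4 + 1·4 = 3
  a_5 = 1·3 + 2·7 + 1·-4 = 13
  a_6 = 1·13 + 2·3 + 1·7 = 26
  a_7 = 1·26 + 2·13 + 1·3 = 55
  a_8 = 1·55 + 2·26 + 1·13 = 120
  a_9 = 1·120 + 2·55 + 1·26 = 256
  a_10 = 1·256 + 2·120 + 1·55 = 551
  a_11 = 1·551 + 2·256 + 1·120 = 1183

1,2,1 ; 1183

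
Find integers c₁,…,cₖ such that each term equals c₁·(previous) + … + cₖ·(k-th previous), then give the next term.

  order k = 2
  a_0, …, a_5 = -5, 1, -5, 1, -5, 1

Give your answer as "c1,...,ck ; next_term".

0,1 ; -5

  a_2 = 0·1 + 1·-5 = -5
  a_3 = 0·-5 + 1·1 = 1
  a_4 = 0·1 + 1·-5 = -5
  a_5 = 0·-5 + 1·1 = 1
  a_6 = 0·1 + 1·-5 = -5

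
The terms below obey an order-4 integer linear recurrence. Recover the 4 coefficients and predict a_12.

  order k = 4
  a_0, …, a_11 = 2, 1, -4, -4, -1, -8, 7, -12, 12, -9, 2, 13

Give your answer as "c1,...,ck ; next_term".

-1,1,1,-1 ; -32

  a_4 = -1·-4 + 1·-4 + 1·1 + -1·2 = -1
  a_5 = -1·-1 + 1·-4 + 1·-4 + -1·1 = -8
  a_6 = -1·-8 + 1·-1 + 1·-4 + -1·-4 = 7
  a_7 = -1·7 + 1·-8 + 1·-1 + -1·-4 = -12
  a_8 = -1·-12 + 1·7 + 1·-8 + -1·-1 = 12
  a_9 = -1·12 + 1·-12 + 1·7 + -1·-8 = -9
  a_10 = -1·-9 + 1·12 + 1·-12 + -1·7 = 2
  a_11 = -1·2 + 1·-9 + 1·12 + -1·-12 = 13
  a_12 = -1·13 + 1·2 + 1·-9 + -1·12 = -32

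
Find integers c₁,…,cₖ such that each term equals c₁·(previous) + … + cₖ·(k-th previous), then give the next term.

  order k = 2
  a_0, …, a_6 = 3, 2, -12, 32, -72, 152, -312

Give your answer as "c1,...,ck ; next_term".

  a_2 = -3·2 + -2·3 = -12
  a_3 = -3·-12 + -2·2 = 32
  a_4 = -3·32 + -2·-12 = -72
  a_5 = -3·-72 + -2·32 = 152
  a_6 = -3·152 + -2·-72 = -312
  a_7 = -3·-312 + -2·152 = 632

-3,-2 ; 632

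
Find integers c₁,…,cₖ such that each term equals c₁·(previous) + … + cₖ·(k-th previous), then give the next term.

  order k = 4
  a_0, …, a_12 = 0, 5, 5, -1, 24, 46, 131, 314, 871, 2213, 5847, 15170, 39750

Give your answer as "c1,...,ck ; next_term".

1,3,2,3 ; 103593

  a_4 = 1·-1 + 3·5 + 2·5 + 3·0 = 24
  a_5 = 1·24 + 3·-1 + 2·5 + 3·5 = 46
  a_6 = 1·46 + 3·24 + 2·-1 + 3·5 = 131
  a_7 = 1·131 + 3·46 + 2·24 + 3·-1 = 314
  a_8 = 1·314 + 3·131 + 2·46 + 3·24 = 871
  a_9 = 1·871 + 3·314 + 2·131 + 3·46 = 2213
  a_10 = 1·2213 + 3·871 + 2·314 + 3·131 = 5847
  a_11 = 1·5847 + 3·2213 + 2·871 + 3·314 = 15170
  a_12 = 1·15170 + 3·5847 + 2·2213 + 3·871 = 39750
  a_13 = 1·39750 + 3·15170 + 2·5847 + 3·2213 = 103593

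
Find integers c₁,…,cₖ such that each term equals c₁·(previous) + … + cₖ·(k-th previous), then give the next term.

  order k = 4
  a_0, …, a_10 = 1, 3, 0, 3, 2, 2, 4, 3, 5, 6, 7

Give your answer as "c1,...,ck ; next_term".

1,1,0,-1 ; 10

  a_4 = 1·3 + 1·0 + 0·3 + -1·1 = 2
  a_5 = 1·2 + 1·3 + 0·0 + -1·3 = 2
  a_6 = 1·2 + 1·2 + 0·3 + -1·0 = 4
  a_7 = 1·4 + 1·2 + 0·2 + -1·3 = 3
  a_8 = 1·3 + 1·4 + 0·2 + -1·2 = 5
  a_9 = 1·5 + 1·3 + 0·4 + -1·2 = 6
  a_10 = 1·6 + 1·5 + 0·3 + -1·4 = 7
  a_11 = 1·7 + 1·6 + 0·5 + -1·3 = 10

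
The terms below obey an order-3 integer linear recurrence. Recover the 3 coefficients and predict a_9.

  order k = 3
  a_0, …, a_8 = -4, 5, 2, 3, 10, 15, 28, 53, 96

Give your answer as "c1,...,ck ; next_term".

1,1,1 ; 177

  a_3 = 1·2 + 1·5 + 1·-4 = 3
  a_4 = 1·3 + 1·2 + 1·5 = 10
  a_5 = 1·10 + 1·3 + 1·2 = 15
  a_6 = 1·15 + 1·10 + 1·3 = 28
  a_7 = 1·28 + 1·15 + 1·10 = 53
  a_8 = 1·53 + 1·28 + 1·15 = 96
  a_9 = 1·96 + 1·53 + 1·28 = 177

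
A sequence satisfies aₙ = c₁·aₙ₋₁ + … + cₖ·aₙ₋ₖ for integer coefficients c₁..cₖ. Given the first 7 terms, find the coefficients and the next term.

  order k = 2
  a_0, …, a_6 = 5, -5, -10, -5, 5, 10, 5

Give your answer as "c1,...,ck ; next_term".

1,-1 ; -5

  a_2 = 1·-5 + -1·5 = -10
  a_3 = 1·-10 + -1·-5 = -5
  a_4 = 1·-5 + -1·-10 = 5
  a_5 = 1·5 + -1·-5 = 10
  a_6 = 1·10 + -1·5 = 5
  a_7 = 1·5 + -1·10 = -5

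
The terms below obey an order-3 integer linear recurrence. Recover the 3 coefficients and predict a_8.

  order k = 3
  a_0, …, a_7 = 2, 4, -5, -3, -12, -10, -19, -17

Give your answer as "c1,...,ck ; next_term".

1,1,-1 ; -26

  a_3 = 1·-5 + 1·4 + -1·2 = -3
  a_4 = 1·-3 + 1·-5 + -1·4 = -12
  a_5 = 1·-12 + 1·-3 + -1·-5 = -10
  a_6 = 1·-10 + 1·-12 + -1·-3 = -19
  a_7 = 1·-19 + 1·-10 + -1·-12 = -17
  a_8 = 1·-17 + 1·-19 + -1·-10 = -26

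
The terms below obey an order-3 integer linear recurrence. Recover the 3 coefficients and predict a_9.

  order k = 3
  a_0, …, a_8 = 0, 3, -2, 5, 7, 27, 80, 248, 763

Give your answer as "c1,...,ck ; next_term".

  a_3 = 2·-2 + 3·3 + 1·0 = 5
  a_4 = 2·5 + 3·-2 + 1·3 = 7
  a_5 = 2·7 + 3·5 + 1·-2 = 27
  a_6 = 2·27 + 3·7 + 1·5 = 80
  a_7 = 2·80 + 3·27 + 1·7 = 248
  a_8 = 2·248 + 3·80 + 1·27 = 763
  a_9 = 2·763 + 3·248 + 1·80 = 2350

2,3,1 ; 2350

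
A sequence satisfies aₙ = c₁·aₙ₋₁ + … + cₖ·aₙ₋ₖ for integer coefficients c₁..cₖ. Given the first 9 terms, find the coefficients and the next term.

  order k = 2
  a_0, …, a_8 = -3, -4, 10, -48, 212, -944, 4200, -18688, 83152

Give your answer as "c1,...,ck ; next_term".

-4,2 ; -369984

  a_2 = -4·-4 + 2·-3 = 10
  a_3 = -4·10 + 2·-4 = -48
  a_4 = -4·-48 + 2·10 = 212
  a_5 = -4·212 + 2·-48 = -944
  a_6 = -4·-944 + 2·212 = 4200
  a_7 = -4·4200 + 2·-944 = -18688
  a_8 = -4·-18688 + 2·4200 = 83152
  a_9 = -4·83152 + 2·-18688 = -369984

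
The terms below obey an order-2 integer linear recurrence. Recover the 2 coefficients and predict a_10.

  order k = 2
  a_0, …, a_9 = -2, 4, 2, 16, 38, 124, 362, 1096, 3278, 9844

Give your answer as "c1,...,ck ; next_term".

2,3 ; 29522

  a_2 = 2·4 + 3·-2 = 2
  a_3 = 2·2 + 3·4 = 16
  a_4 = 2·16 + 3·2 = 38
  a_5 = 2·38 + 3·16 = 124
  a_6 = 2·124 + 3·38 = 362
  a_7 = 2·362 + 3·124 = 1096
  a_8 = 2·1096 + 3·362 = 3278
  a_9 = 2·3278 + 3·1096 = 9844
  a_10 = 2·9844 + 3·3278 = 29522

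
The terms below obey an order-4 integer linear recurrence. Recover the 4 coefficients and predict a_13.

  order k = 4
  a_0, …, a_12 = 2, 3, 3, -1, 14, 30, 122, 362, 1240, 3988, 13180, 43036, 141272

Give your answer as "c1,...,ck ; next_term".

2,4,0,2 ; 462664

  a_4 = 2·-1 + 4·3 + 0·3 + 2·2 = 14
  a_5 = 2·14 + 4·-1 + 0·3 + 2·3 = 30
  a_6 = 2·30 + 4·14 + 0·-1 + 2·3 = 122
  a_7 = 2·122 + 4·30 + 0·14 + 2·-1 = 362
  a_8 = 2·362 + 4·122 + 0·30 + 2·14 = 1240
  a_9 = 2·1240 + 4·362 + 0·122 + 2·30 = 3988
  a_10 = 2·3988 + 4·1240 + 0·362 + 2·122 = 13180
  a_11 = 2·13180 + 4·3988 + 0·1240 + 2·362 = 43036
  a_12 = 2·43036 + 4·13180 + 0·3988 + 2·1240 = 141272
  a_13 = 2·141272 + 4·43036 + 0·13180 + 2·3988 = 462664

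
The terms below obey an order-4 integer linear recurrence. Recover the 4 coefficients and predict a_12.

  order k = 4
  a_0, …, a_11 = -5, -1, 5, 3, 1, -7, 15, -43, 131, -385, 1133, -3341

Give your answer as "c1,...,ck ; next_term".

  a_4 = -2·3 + 2·5 + -2·-1 + 1·-5 = 1
  a_5 = -2·1 + 2·3 + -2·5 + 1·-1 = -7
  a_6 = -2·-7 + 2·1 + -2·3 + 1·5 = 15
  a_7 = -2·15 + 2·-7 + -2·1 + 1·3 = -43
  a_8 = -2·-43 + 2·15 + -2·-7 + 1·1 = 131
  a_9 = -2·131 + 2·-43 + -2·15 + 1·-7 = -385
  a_10 = -2·-385 + 2·131 + -2·-43 + 1·15 = 1133
  a_11 = -2·1133 + 2·-385 + -2·131 + 1·-43 = -3341
  a_12 = -2·-3341 + 2·1133 + -2·-385 + 1·131 = 9849

-2,2,-2,1 ; 9849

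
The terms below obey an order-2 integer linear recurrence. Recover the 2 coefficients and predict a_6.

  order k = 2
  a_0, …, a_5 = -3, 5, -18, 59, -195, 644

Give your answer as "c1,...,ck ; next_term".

-3,1 ; -2127

  a_2 = -3·5 + 1·-3 = -18
  a_3 = -3·-18 + 1·5 = 59
  a_4 = -3·59 + 1·-18 = -195
  a_5 = -3·-195 + 1·59 = 644
  a_6 = -3·644 + 1·-195 = -2127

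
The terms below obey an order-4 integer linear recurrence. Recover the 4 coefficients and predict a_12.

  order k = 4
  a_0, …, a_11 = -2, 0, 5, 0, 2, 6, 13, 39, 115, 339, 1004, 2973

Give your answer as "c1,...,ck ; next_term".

  a_4 = 3·0 + 0·5 + 0·0 + -1·-2 = 2
  a_5 = 3·2 + 0·0 + 0·5 + -1·0 = 6
  a_6 = 3·6 + 0·2 + 0·0 + -1·5 = 13
  a_7 = 3·13 + 0·6 + 0·2 + -1·0 = 39
  a_8 = 3·39 + 0·13 + 0·6 + -1·2 = 115
  a_9 = 3·115 + 0·39 + 0·13 + -1·6 = 339
  a_10 = 3·339 + 0·115 + 0·39 + -1·13 = 1004
  a_11 = 3·1004 + 0·339 + 0·115 + -1·39 = 2973
  a_12 = 3·2973 + 0·1004 + 0·339 + -1·115 = 8804

3,0,0,-1 ; 8804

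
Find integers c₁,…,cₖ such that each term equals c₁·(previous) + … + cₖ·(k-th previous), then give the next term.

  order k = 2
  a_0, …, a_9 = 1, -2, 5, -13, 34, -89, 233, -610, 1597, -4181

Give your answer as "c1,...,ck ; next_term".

  a_2 = -3·-2 + -1·1 = 5
  a_3 = -3·5 + -1·-2 = -13
  a_4 = -3·-13 + -1·5 = 34
  a_5 = -3·34 + -1·-13 = -89
  a_6 = -3·-89 + -1·34 = 233
  a_7 = -3·233 + -1·-89 = -610
  a_8 = -3·-610 + -1·233 = 1597
  a_9 = -3·1597 + -1·-610 = -4181
  a_10 = -3·-4181 + -1·1597 = 10946

-3,-1 ; 10946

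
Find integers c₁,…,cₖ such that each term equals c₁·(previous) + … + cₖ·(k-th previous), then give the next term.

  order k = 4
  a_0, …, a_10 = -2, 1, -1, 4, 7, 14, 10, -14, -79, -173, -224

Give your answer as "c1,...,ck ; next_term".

3,-3,-2,3 ; -37

  a_4 = 3·4 + -3·-1 + -2·1 + 3·-2 = 7
  a_5 = 3·7 + -3·4 + -2·-1 + 3·1 = 14
  a_6 = 3·14 + -3·7 + -2·4 + 3·-1 = 10
  a_7 = 3·10 + -3·14 + -2·7 + 3·4 = -14
  a_8 = 3·-14 + -3·10 + -2·14 + 3·7 = -79
  a_9 = 3·-79 + -3·-14 + -2·10 + 3·14 = -173
  a_10 = 3·-173 + -3·-79 + -2·-14 + 3·10 = -224
  a_11 = 3·-224 + -3·-173 + -2·-79 + 3·-14 = -37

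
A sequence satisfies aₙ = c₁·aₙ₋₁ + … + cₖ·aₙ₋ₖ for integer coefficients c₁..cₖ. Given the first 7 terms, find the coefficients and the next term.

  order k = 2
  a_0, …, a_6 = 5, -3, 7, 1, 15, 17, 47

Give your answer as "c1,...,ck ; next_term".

  a_2 = 1·-3 + 2·5 = 7
  a_3 = 1·7 + 2·-3 = 1
  a_4 = 1·1 + 2·7 = 15
  a_5 = 1·15 + 2·1 = 17
  a_6 = 1·17 + 2·15 = 47
  a_7 = 1·47 + 2·17 = 81

1,2 ; 81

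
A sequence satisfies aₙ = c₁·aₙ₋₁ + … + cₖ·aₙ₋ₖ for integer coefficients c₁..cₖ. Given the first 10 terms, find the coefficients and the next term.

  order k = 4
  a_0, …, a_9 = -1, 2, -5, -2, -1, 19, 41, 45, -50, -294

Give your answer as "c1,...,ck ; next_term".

  a_4 = 2·-2 + -2·-5 + -3·2 + 1·-1 = -1
  a_5 = 2·-1 + -2·-2 + -3·-5 + 1·2 = 19
  a_6 = 2·19 + -2·-1 + -3·-2 + 1·-5 = 41
  a_7 = 2·41 + -2·19 + -3·-1 + 1·-2 = 45
  a_8 = 2·45 + -2·41 + -3·19 + 1·-1 = -50
  a_9 = 2·-50 + -2·45 + -3·41 + 1·19 = -294
  a_10 = 2·-294 + -2·-50 + -3·45 + 1·41 = -582

2,-2,-3,1 ; -582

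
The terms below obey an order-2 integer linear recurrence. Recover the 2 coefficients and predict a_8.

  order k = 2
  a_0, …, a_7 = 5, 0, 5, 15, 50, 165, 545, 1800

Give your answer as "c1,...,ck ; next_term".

3,1 ; 5945

  a_2 = 3·0 + 1·5 = 5
  a_3 = 3·5 + 1·0 = 15
  a_4 = 3·15 + 1·5 = 50
  a_5 = 3·50 + 1·15 = 165
  a_6 = 3·165 + 1·50 = 545
  a_7 = 3·545 + 1·165 = 1800
  a_8 = 3·1800 + 1·545 = 5945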